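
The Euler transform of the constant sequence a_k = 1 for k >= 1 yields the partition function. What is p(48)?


The Euler transform converts the sequence a_k = 1 into the number of integer partitions.
Using the recurrence or dynamic programming:
p(48) = 147273

147273


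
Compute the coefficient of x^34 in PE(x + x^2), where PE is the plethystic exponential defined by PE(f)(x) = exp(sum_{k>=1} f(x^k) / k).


With f(x) = x + x^2, the exponent is sum_{k>=1} (x^k + x^(2k)) / k = -ln(1 - x) - ln(1 - x^2). Exponentiating:
PE(x + x^2) = 1 / ((1 - x)(1 - x^2)).
This is the generating function for partitions of n into parts of size 1 or 2. The number of 2's can be any j in 0..17, and the rest are 1's, so
[x^34] = floor(34/2) + 1 = 18.

18


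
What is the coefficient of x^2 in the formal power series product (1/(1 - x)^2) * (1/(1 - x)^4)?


Combine the factors: (1/(1 - x)^2) * (1/(1 - x)^4) = 1/(1 - x)^6.
Then use 1/(1 - x)^r = sum_{k>=0} C(k + r - 1, r - 1) x^k with r = 6 and k = 2:
C(7, 5) = 21.

21


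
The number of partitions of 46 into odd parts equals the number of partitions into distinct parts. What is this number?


Computing partitions of 46 into odd parts (1, 3, 5, ...):
Using the generating function prod_{k>=0} 1/(1-x^(2k+1)),
the count is 2304

2304


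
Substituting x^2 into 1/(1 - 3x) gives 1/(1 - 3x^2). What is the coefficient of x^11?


Since 1/(1 - 3x^2) only has even powers of x,
the coefficient of x^11 (odd) is 0.

0


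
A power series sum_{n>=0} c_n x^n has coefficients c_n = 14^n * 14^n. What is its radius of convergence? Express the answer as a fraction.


By the root test (Cauchy-Hadamard), the radius is R = 1 / limsup_n |c_n|^(1/n).
Here |c_n|^(1/n) = (14^n * 14^n)^(1/n) = 14 * 14 = 196 for all n.
So R = 1/196 = 1/196.

1/196


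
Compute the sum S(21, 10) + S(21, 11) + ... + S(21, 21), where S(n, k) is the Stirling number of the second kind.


By definition, S(n, k) counts partitions of an n-set into exactly k nonempty blocks.
Computing row n = 21 for k = 10..21:
S(21, k): 71187132291275, 26826851689001, 6833042030178, 1204909218331, 149304004500, 13087462580, 809944464, 34952799, 1023435, 19285, 210, 1
Sum = 106215172636059.

106215172636059


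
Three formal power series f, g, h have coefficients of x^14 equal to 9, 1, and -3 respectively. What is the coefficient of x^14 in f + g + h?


Series addition is componentwise:
9 + 1 + -3
= 7

7


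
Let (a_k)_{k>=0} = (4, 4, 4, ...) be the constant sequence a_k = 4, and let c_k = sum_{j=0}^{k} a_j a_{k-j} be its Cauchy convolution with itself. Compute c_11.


Since a_j = 4 for all j >= 0, the convolution sum becomes
c_k = sum_{j=0}^{k} 4 * 4 = 16 * (k + 1).
Equivalently, the generating function of (a_k) is 4/(1 - x) and its square is 16/(1 - x)^2 = sum_{k>=0} 16(k + 1) x^k.
For k = 11: 16 * 12 = 192.

192


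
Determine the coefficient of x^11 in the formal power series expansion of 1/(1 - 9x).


The geometric series identity gives 1/(1 - c x) = sum_{k>=0} c^k x^k, so the coefficient of x^k is c^k.
Here c = 9 and k = 11.
Computing: 9^11 = 31381059609

31381059609


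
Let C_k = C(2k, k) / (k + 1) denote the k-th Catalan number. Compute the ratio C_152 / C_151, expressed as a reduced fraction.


Using C_k = (2k)! / (k! (k+1)!), the ratio C_{k+1}/C_k simplifies to
C_{k+1}/C_k = [(2k+2)! / ((k+1)! (k+2)!)] * [k! (k+1)! / (2k)!]
 = (2k+2)(2k+1) / ((k+1)(k+2)) = 2(2k+1) / (k+2).
For k = 151: 2(2*151 + 1) / (151 + 2) = 606/153 = 202/51.

202/51


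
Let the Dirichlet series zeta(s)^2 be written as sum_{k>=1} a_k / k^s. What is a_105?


The Dirichlet convolution of the constant function 1 with itself gives (1 * 1)(k) = sum_{d | k} 1 = d(k), the number of positive divisors of k.
Since zeta(s) = sum_{k>=1} 1/k^s, we have zeta(s)^2 = sum_{k>=1} d(k)/k^s, so a_k = d(k).
For k = 105: the divisors are 1, 3, 5, 7, 15, 21, 35, 105.
Count = 8.

8


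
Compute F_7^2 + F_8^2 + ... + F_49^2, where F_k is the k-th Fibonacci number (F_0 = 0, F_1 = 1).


There is a standard identity sum_{k=0}^{N} F_k^2 = F_N * F_{N+1} (proved inductively from the telescoping relation F_k^2 = F_k F_{k+1} - F_{k-1} F_k). Then
sum_{k=7}^{49} F_k^2 = F_49 F_50 - F_6 F_7.
Computing: F_49 = 7778742049, F_50 = 12586269025, F_6 = 8, F_7 = 13.
Sum = 7778742049 * 12586269025 - 8 * 13 = 97905340104793732121.

97905340104793732121


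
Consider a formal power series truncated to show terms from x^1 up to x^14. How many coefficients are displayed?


From x^1 to x^14 inclusive, the count is 14 - 1 + 1 = 14.

14


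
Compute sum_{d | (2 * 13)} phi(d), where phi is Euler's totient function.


First, 2 * 13 = 26. One classical identity is sum_{d | n} phi(d) = n (each k in [1, n] has a unique gcd with n, and among the k's with gcd(k, n) = n/d there are phi(d) of them). So the sum equals 26. We also verify directly:
Divisors of 26: 1, 2, 13, 26.
phi values: 1, 1, 12, 12.
Sum = 26.

26


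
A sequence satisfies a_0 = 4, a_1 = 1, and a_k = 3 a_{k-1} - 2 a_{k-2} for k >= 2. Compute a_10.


The characteristic equation is t^2 - 3 t + 2 = 0, with roots r_1 = 2 and r_2 = 1 (so c_1 = r_1 + r_2, c_2 = -r_1 r_2 as required).
One can use the closed form a_n = A r_1^n + B r_2^n, but direct iteration is more reliable:
a_0 = 4, a_1 = 1, a_2 = -5, a_3 = -17, a_4 = -41, a_5 = -89, a_6 = -185, a_7 = -377, a_8 = -761, a_9 = -1529, a_10 = -3065.
So a_10 = -3065.

-3065


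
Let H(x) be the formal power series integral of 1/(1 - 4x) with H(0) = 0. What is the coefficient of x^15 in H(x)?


1/(1 - 4x) = sum_{k>=0} 4^k x^k. Integrating termwise with H(0) = 0:
H(x) = sum_{k>=0} 4^k x^(k+1) / (k+1) = sum_{m>=1} 4^(m-1) x^m / m.
For m = 15: 4^14/15 = 268435456/15 = 268435456/15.

268435456/15


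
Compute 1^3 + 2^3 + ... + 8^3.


This power sum has a closed form given by Faulhaber's formula
sum_{k=1}^{m} k^p = (1 / (p + 1)) * sum_{j=0}^{p} C(p + 1, j) B_j m^(p + 1 - j),
but for small m direct computation is fastest:
1 + 8 + 27 + 64 + 125 + 216 + 343 + 512 = 1296.

1296


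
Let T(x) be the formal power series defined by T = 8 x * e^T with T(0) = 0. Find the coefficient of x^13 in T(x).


Apply the Lagrange inversion formula: if T = 8 x * phi(T) with phi(t) = e^t, then
[x^n] T = 8^n * (1/n) [t^(n-1)] phi(t)^n = 8^n * (1/n) [t^(n-1)] e^(n t) = 8^n * (1/n) * n^(n-1) / (n-1)! = 8^n * n^(n-1) / n!.
When c = 1 this is the Cayley count of rooted labeled trees on n vertices, divided by n!.
For n = 13: 8^13 * 13^12 / 13! = 549755813888 * 23298085122481/6227020800 = 962158785196923551744/467775.

962158785196923551744/467775


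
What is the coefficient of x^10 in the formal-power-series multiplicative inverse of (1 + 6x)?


The inverse is 1/(1 + 6x). Apply the geometric identity 1/(1 - y) = sum_{k>=0} y^k with y = -6x:
1/(1 + 6x) = sum_{k>=0} (-6)^k x^k.
So the coefficient of x^10 is (-6)^10 = 60466176.

60466176


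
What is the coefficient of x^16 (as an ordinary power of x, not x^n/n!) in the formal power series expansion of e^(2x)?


The exponential series is e^y = sum_{k>=0} y^k / k!. Substituting y = 2x gives
e^(2x) = sum_{k>=0} 2^k x^k / k!.
So the coefficient of x^n is a^n/n! with a = 2, n = 16:
2^16 / 16! = 65536/20922789888000 = 2/638512875

2/638512875


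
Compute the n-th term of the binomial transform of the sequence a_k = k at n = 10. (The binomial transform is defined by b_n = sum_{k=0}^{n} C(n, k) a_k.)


With a_k = k, b_n = sum_{k=0}^{n} C(n, k) k. Using k * C(n, k) = n * C(n-1, k-1) gives b_n = n * sum_{k>=1} C(n-1, k-1) = n * 2^(n-1).
For n = 10: 10 * 2^9 = 10 * 512 = 5120.

5120


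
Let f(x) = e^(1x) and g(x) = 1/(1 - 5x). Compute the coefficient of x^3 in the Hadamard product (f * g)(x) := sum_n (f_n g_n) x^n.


Expanding: f_k = 1^k/k! (from e^(1x)) and g_k = 5^k (from 1/(1 - 5x)). So the Hadamard coefficient (f * g)_k = 1^k 5^k / k! = (5)^k / k!.
For k = 3: 5^3/3! = 125/6 = 125/6.

125/6


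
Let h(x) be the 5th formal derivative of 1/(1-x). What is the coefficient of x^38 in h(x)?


Differentiating 5 times: d^5/dx^5 [1/(1-x)] = 5!/(1-x)^6.
The expansion 1/(1-x)^6 = sum_{k>=0} C(k+5, 5) x^k, so the coefficient of x^n in 5!/(1-x)^6 is 5! * C(n+5, 5).
For n = 38: 120 * C(43, 5) = 120 * 962598 = 115511760

115511760


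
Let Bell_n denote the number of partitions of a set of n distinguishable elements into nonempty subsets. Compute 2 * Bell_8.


Bell_8 can be computed from the Bell triangle or from Dobinski's identity Bell_n = (1/e) * sum_{k>=0} k^n / k!.
Computing Bell_8 = 4140.
Then 2 * 4140 = 8280.

8280


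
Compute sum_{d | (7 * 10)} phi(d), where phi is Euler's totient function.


First, 7 * 10 = 70. One classical identity is sum_{d | n} phi(d) = n (each k in [1, n] has a unique gcd with n, and among the k's with gcd(k, n) = n/d there are phi(d) of them). So the sum equals 70. We also verify directly:
Divisors of 70: 1, 2, 5, 7, 10, 14, 35, 70.
phi values: 1, 1, 4, 6, 4, 6, 24, 24.
Sum = 70.

70


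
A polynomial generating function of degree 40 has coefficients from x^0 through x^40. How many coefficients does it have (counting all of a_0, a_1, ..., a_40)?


A polynomial of degree 40 takes the form a_0 + a_1 x + ... + a_40 x^40.
The number of coefficients is 40 + 1 = 41.

41


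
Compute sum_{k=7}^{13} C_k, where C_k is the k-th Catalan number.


C_7 through C_13: 429, 1430, 4862, 16796, 58786, 208012, 742900
Sum = 429 + 1430 + 4862 + 16796 + 58786 + 208012 + 742900
= 1033215

1033215


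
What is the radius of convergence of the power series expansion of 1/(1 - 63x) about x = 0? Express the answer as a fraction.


Expanding 1/(1 - 63x) = sum_{k>=0} 63^k x^k, the series converges when |63x| < 1, i.e., |x| < 1/63.
So the radius of convergence is 1/63 = 1/63.

1/63


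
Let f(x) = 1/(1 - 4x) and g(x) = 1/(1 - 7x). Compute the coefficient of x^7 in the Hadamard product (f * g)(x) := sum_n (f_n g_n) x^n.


f has coefficients f_k = 4^k and g has coefficients g_k = 7^k, so the Hadamard product has coefficient (f*g)_k = 4^k * 7^k = 28^k.
For k = 7: 28^7 = 13492928512.

13492928512


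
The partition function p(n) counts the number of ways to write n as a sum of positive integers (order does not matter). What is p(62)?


Using the generating function prod_{k>=1} 1/(1-x^k), we compute p(62).
By dynamic programming over parts 1 through 62:
p(62) = 1300156

1300156


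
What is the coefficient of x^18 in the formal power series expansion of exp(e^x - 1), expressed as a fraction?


exp(e^x - 1) is the exponential generating function for the Bell numbers Bell_k: exp(e^x - 1) = sum_{k>=0} Bell_k x^k / k!.
So the coefficient of x^18 in exp(e^x - 1) is Bell_18 / 18!.
Computing: Bell_18 = 682076806159 and 18! = 6402373705728000, giving
682076806159/6402373705728000 = 97439543737/914624815104000.

97439543737/914624815104000


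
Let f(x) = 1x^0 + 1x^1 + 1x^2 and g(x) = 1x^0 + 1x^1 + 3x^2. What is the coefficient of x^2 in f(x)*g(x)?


Cauchy product at x^2:
1*3 + 1*1 + 1*1
= 5

5


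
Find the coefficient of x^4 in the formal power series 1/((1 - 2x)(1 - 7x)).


By partial fractions or Cauchy convolution:
The coefficient equals sum_{k=0}^{4} 2^k * 7^(4-k).
= 3355

3355


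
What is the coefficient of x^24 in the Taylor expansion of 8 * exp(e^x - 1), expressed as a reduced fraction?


exp(e^x - 1) = sum_{k>=0} Bell_k x^k / k!, where Bell_k is the k-th Bell number.
So the coefficient of x^24 is 8 * Bell_24 / 24!.
Computing: Bell_24 = 445958869294805289 and 24! = 620448401733239439360000, giving
8 * 445958869294805289/620448401733239439360000 = 148652956431601763/25852016738884976640000.

148652956431601763/25852016738884976640000


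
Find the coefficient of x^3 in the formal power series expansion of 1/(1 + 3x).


Write 1/(1 + c x) = 1/(1 - (-c) x) and apply the geometric-series identity
1/(1 - y) = sum_{k>=0} y^k to get 1/(1 + c x) = sum_{k>=0} (-c)^k x^k.
So the coefficient of x^k is (-c)^k = (-1)^k * c^k.
Here c = 3 and k = 3:
(-3)^3 = -1 * 27 = -27

-27


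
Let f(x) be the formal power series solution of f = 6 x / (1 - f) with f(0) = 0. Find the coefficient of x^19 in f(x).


Apply Lagrange inversion: f = 6 x * phi(f) with phi(t) = 1/(1 - t), so
[x^n] f = 6^n * (1/n) [t^(n-1)] phi(t)^n = 6^n * (1/n) [t^(n-1)] (1 - t)^(-n) = 6^n * (1/n) C(2n - 2, n - 1) = 6^n * C_{n-1}.
For n = 19: C_18 = C(36, 18) / 19 = 9075135300/19 = 477638700.
With the 6^19 = 609359740010496 factor, the coefficient is 609359740010496 * 477638700 = 291053794050951295795200.

291053794050951295795200


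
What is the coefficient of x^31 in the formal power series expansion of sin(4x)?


The Maclaurin series is sin(t) = sum_{k>=0} (-1)^k t^(2k+1) / (2k+1)!, so substituting t = 4x, only odd powers of x are nonzero, with coefficient of x^(2k+1) equal to (-1)^k 4^(2k+1) / (2k+1)!.
Write 31 = 2*15 + 1, giving the coefficient (-1)^15 * 4^31 / 31! = -4611686018427387904/8222838654177922817725562880000000 = -68719476736/122529844256906551386796875.

-68719476736/122529844256906551386796875


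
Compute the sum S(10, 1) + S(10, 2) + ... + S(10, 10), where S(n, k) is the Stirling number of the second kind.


By definition, S(n, k) counts partitions of an n-set into exactly k nonempty blocks.
Computing row n = 10 for k = 1..10:
S(10, k): 1, 511, 9330, 34105, 42525, 22827, 5880, 750, 45, 1
Sum = 115975. (This equals Bell_10 since the sum runs over all k.)

115975


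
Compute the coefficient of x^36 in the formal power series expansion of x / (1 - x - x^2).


Let f(x) = sum_{k>=0} a_k x^k. Multiplying f(x) * (1 - x - x^2) = x and matching coefficients gives a_0 = 0, a_1 = 1, and a_k = a_{k-1} + a_{k-2} for k >= 2. These are the Fibonacci numbers F_k.
Iterating from F_0 = 0, F_1 = 1:
F_0=0, F_1=1, F_2=1, F_3=2, F_4=3, F_5=5, F_6=8, F_7=13, F_8=21, F_9=34, ...
F_36 = 14930352.

14930352


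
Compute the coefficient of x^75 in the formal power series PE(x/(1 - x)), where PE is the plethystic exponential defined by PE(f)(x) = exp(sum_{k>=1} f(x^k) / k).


For f(x) = x/(1 - x) we have
sum_{k>=1} f(x^k) / k = sum_{k>=1} (1/k) * x^k / (1 - x^k) = sum_{k, m >= 1} x^(k m) / k,
which after exponentiating simplifies to
PE(x/(1 - x)) = prod_{k>=1} 1 / (1 - x^k).
This is the generating function for the partition function p(n), so the coefficient of x^75 is p(75).
Computing p(75) by dynamic programming over parts 1, 2, ..., 75: p(75) = 8118264.

8118264


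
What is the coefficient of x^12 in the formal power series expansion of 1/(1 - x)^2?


The expansion 1/(1 - x)^r = sum_{k>=0} C(k + r - 1, r - 1) x^k follows from the multiset / negative-binomial theorem (or from repeated differentiation of the geometric series).
For r = 2 and k = 12:
C(13, 1) = 6227020800 / (1 * 479001600) = 13.

13


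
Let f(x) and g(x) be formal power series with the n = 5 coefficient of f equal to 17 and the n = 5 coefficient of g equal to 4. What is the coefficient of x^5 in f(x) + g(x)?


Addition of formal power series is termwise.
The coefficient of x^5 in f + g = 17 + 4
= 21

21


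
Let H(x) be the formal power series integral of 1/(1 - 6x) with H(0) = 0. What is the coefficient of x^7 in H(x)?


1/(1 - 6x) = sum_{k>=0} 6^k x^k. Integrating termwise with H(0) = 0:
H(x) = sum_{k>=0} 6^k x^(k+1) / (k+1) = sum_{m>=1} 6^(m-1) x^m / m.
For m = 7: 6^6/7 = 46656/7 = 46656/7.

46656/7


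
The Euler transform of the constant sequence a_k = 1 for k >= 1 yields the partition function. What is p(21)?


The Euler transform converts the sequence a_k = 1 into the number of integer partitions.
Using the recurrence or dynamic programming:
p(21) = 792

792


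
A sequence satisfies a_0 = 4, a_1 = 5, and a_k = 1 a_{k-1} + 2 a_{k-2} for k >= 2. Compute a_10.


The characteristic equation is t^2 - 1 t - 2 = 0, with roots r_1 = 2 and r_2 = -1 (so c_1 = r_1 + r_2, c_2 = -r_1 r_2 as required).
One can use the closed form a_n = A r_1^n + B r_2^n, but direct iteration is more reliable:
a_0 = 4, a_1 = 5, a_2 = 13, a_3 = 23, a_4 = 49, a_5 = 95, a_6 = 193, a_7 = 383, a_8 = 769, a_9 = 1535, a_10 = 3073.
So a_10 = 3073.

3073


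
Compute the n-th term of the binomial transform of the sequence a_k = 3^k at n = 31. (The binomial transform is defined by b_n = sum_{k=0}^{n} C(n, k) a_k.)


With a_k = 3^k, b_n = sum_{k=0}^{n} C(n, k) 3^k = (1 + 3)^n by the binomial theorem.
For n = 31: (1 + 3)^31 = 4^31 = 4611686018427387904.

4611686018427387904


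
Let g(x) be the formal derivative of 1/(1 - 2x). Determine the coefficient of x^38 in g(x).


Differentiate termwise: d/dx sum_{k>=0} 2^k x^k = sum_{k>=1} k 2^k x^(k-1) = sum_{j>=0} (j+1) 2^(j+1) x^j.
Equivalently, d/dx [1/(1 - 2x)] = 2/(1 - 2x)^2.
For j = 38: 39 * 2^39 = 39 * 549755813888 = 21440476741632.

21440476741632


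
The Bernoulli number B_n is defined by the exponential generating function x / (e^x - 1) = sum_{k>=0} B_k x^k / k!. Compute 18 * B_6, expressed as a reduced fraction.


Bernoulli numbers can also be computed recursively via B_0 = 1 and sum_{j=0}^{m} C(m+1, j) B_j = 0 for m >= 1. Odd-index Bernoulli numbers vanish for k >= 3.
Computing B_6 = 1/42, so 18 * B_6 = 18 * 1/42 = 3/7.

3/7


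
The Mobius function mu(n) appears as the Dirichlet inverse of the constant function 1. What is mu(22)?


22 = 2 * 11 (all distinct primes).
mu(22) = (-1)^2 = 1

1


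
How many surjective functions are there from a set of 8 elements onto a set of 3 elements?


By inclusion-exclusion on which target elements are missed, the number of surjections from an n-set onto a k-set is
surj(n, k) = sum_{j=0}^{k} (-1)^j C(k, j) (k - j)^n.
Equivalently surj(n, k) = k! * S(n, k), where S(n, k) is the Stirling number of the second kind.
For n = 8, k = 3:
S(8, 3) = 966, so
surj = 3! * 966 = 6 * 966 = 5796.

5796


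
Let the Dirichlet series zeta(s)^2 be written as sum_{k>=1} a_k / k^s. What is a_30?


The Dirichlet convolution of the constant function 1 with itself gives (1 * 1)(k) = sum_{d | k} 1 = d(k), the number of positive divisors of k.
Since zeta(s) = sum_{k>=1} 1/k^s, we have zeta(s)^2 = sum_{k>=1} d(k)/k^s, so a_k = d(k).
For k = 30: the divisors are 1, 2, 3, 5, 6, 10, 15, 30.
Count = 8.

8


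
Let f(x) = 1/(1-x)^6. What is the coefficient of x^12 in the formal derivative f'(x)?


Differentiate: d/dx [ 1/(1-x)^r ] = r / (1-x)^(r+1).
Here r = 6, so f'(x) = 6 / (1-x)^7.
The expansion of 1/(1-x)^(r+1) has coefficient of x^n equal to C(n+r, r).
So the coefficient of x^12 in f'(x) is
6 * C(18, 6) = 6 * 18564 = 111384

111384


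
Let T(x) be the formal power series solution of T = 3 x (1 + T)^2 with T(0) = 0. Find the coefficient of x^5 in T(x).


Apply the Lagrange inversion formula: if T = 3 x * phi(T) with phi(t) = (1 + t)^2, then [x^n] T = 3^n * (1/n) [t^(n-1)] phi(t)^n = 3^n * (1/n) [t^(n-1)] (1 + t)^(2n) = 3^n * (1/n) C(2n, n-1).
Using the identity C(2n, n-1) = C(2n, n) * n / (n+1), the unscaled factor equals C(2n, n) / (n+1) = C_n, the n-th Catalan number.
For n = 5: C_5 = C(10, 5) / 6 = 252/6 = 42.
With the 3^5 = 243 factor, the coefficient is 243 * 42 = 10206.

10206


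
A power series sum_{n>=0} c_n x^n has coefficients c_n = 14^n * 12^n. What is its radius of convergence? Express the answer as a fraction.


By the root test (Cauchy-Hadamard), the radius is R = 1 / limsup_n |c_n|^(1/n).
Here |c_n|^(1/n) = (14^n * 12^n)^(1/n) = 14 * 12 = 168 for all n.
So R = 1/168 = 1/168.

1/168


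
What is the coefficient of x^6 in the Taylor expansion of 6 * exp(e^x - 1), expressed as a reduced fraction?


exp(e^x - 1) = sum_{k>=0} Bell_k x^k / k!, where Bell_k is the k-th Bell number.
So the coefficient of x^6 is 6 * Bell_6 / 6!.
Computing: Bell_6 = 203 and 6! = 720, giving
6 * 203/720 = 203/120.

203/120


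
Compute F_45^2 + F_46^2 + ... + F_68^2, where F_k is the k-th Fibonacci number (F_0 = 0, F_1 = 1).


There is a standard identity sum_{k=0}^{N} F_k^2 = F_N * F_{N+1} (proved inductively from the telescoping relation F_k^2 = F_k F_{k+1} - F_{k-1} F_k). Then
sum_{k=45}^{68} F_k^2 = F_68 F_69 - F_44 F_45.
Computing: F_68 = 72723460248141, F_69 = 117669030460994, F_44 = 701408733, F_45 = 1134903170.
Sum = 72723460248141 * 117669030460994 - 701408733 * 1134903170 = 8557299058371358612314128544.

8557299058371358612314128544


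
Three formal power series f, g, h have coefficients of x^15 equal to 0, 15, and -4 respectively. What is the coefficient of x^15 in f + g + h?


Series addition is componentwise:
0 + 15 + -4
= 11

11


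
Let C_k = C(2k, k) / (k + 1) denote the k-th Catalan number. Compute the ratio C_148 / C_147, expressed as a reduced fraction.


Using C_k = (2k)! / (k! (k+1)!), the ratio C_{k+1}/C_k simplifies to
C_{k+1}/C_k = [(2k+2)! / ((k+1)! (k+2)!)] * [k! (k+1)! / (2k)!]
 = (2k+2)(2k+1) / ((k+1)(k+2)) = 2(2k+1) / (k+2).
For k = 147: 2(2*147 + 1) / (147 + 2) = 590/149 = 590/149.

590/149


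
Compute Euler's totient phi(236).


phi(n) counts integers in [1, n] coprime to n. Using the multiplicative formula phi(n) = n * prod_{p | n} (1 - 1/p):
236 = 2^2 * 59, so
phi(236) = 236 * (1 - 1/2) * (1 - 1/59) = 116.

116


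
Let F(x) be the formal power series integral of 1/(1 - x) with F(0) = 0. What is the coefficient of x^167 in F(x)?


1/(1 - x) = sum_{k>=0} x^k. Integrating termwise and using F(0) = 0 gives
F(x) = sum_{k>=0} x^(k+1) / (k+1) = sum_{m>=1} x^m / m = -ln(1 - x).
So the coefficient of x^167 is 1/167 = 1/167.

1/167


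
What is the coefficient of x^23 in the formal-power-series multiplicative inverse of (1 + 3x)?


The inverse is 1/(1 + 3x). Apply the geometric identity 1/(1 - y) = sum_{k>=0} y^k with y = -3x:
1/(1 + 3x) = sum_{k>=0} (-3)^k x^k.
So the coefficient of x^23 is (-3)^23 = -94143178827.

-94143178827


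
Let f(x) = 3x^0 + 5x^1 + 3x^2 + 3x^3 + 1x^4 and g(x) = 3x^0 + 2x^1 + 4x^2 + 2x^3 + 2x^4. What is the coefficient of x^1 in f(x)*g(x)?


Cauchy product at x^1:
3*2 + 5*3
= 21

21


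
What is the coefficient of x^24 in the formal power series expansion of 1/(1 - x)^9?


The negative binomial / multiset identity is
1/(1 - x)^r = sum_{k>=0} C(k + r - 1, r - 1) x^k.
Here r = 9 and k = 24, so the coefficient is
C(24 + 8, 8) = C(32, 8)
= 10518300

10518300


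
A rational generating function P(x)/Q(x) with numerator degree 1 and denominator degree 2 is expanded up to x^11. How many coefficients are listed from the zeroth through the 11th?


Expanding up to x^11 gives the coefficients for x^0, x^1, ..., x^11.
That is 11 + 1 = 12 coefficients in total.

12


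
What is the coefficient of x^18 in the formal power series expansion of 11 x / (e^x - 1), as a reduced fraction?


The exponential generating function for Bernoulli numbers is
x / (e^x - 1) = sum_{k>=0} B_k x^k / k!.
So the coefficient of x^18 in 11 x / (e^x - 1) is 11 B_18 / 18!.
Computing: B_18 = 43867/798, 18! = 6402373705728000, giving
11 * 43867/798 / 6402373705728000 = 43867/464463110651904000.

43867/464463110651904000


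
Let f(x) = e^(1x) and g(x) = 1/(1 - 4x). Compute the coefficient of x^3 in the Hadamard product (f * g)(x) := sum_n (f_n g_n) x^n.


Expanding: f_k = 1^k/k! (from e^(1x)) and g_k = 4^k (from 1/(1 - 4x)). So the Hadamard coefficient (f * g)_k = 1^k 4^k / k! = (4)^k / k!.
For k = 3: 4^3/3! = 64/6 = 32/3.

32/3


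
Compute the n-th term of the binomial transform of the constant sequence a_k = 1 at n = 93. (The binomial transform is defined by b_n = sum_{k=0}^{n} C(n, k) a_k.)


With a_k = 1 for all k, b_n = sum_{k=0}^{n} C(n, k) = 2^n by the binomial theorem.
For n = 93: 2^93 = 9903520314283042199192993792.

9903520314283042199192993792


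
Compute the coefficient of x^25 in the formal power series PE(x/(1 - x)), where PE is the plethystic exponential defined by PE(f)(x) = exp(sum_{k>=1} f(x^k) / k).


For f(x) = x/(1 - x) we have
sum_{k>=1} f(x^k) / k = sum_{k>=1} (1/k) * x^k / (1 - x^k) = sum_{k, m >= 1} x^(k m) / k,
which after exponentiating simplifies to
PE(x/(1 - x)) = prod_{k>=1} 1 / (1 - x^k).
This is the generating function for the partition function p(n), so the coefficient of x^25 is p(25).
Computing p(25) by dynamic programming over parts 1, 2, ..., 25: p(25) = 1958.

1958


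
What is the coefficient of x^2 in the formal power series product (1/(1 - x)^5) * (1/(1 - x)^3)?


Combine the factors: (1/(1 - x)^5) * (1/(1 - x)^3) = 1/(1 - x)^8.
Then use 1/(1 - x)^r = sum_{k>=0} C(k + r - 1, r - 1) x^k with r = 8 and k = 2:
C(9, 7) = 36.

36


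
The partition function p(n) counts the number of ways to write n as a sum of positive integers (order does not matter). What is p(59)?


Using the generating function prod_{k>=1} 1/(1-x^k), we compute p(59).
By dynamic programming over parts 1 through 59:
p(59) = 831820

831820


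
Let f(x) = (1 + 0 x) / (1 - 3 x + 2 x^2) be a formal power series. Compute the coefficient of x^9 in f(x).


Write f(x) = sum_{k>=0} a_k x^k. Multiplying both sides by 1 - 3 x + 2 x^2 gives
(1 - 3 x + 2 x^2) sum_{k>=0} a_k x^k = 1 + 0 x.
Matching coefficients:
 x^0: a_0 = 1
 x^1: a_1 - 3 a_0 = 0  =>  a_1 = 3*1 + 0 = 3
 x^k (k >= 2): a_k = 3 a_{k-1} - 2 a_{k-2}.
Iterating: a_2 = 7, a_3 = 15, a_4 = 31, a_5 = 63, a_6 = 127, a_7 = 255, a_8 = 511, a_9 = 1023.
So the coefficient of x^9 is 1023.

1023


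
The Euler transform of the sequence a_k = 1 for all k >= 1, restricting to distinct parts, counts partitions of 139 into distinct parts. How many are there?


Partitions of 139 into distinct parts can be computed via generating function.
Product (1+x)(1+x^2)(1+x^3)...
The coefficient of x^139 = 8953856

8953856


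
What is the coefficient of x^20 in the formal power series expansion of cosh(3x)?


The Maclaurin series is cosh(t) = sum_{m>=0} t^(2m) / (2m)!, so substituting t = 3x, only even powers of x are nonzero, with coefficient of x^(2m) equal to 3^(2m) / (2m)!.
For x^20 the coefficient is 3^20/20! = 3486784401/2432902008176640000 = 531441/370812682240000.

531441/370812682240000


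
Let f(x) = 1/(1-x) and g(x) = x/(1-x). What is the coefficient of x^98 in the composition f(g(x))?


First simplify the composition: f(g(x)) = 1/(1 - x/(1-x)) = (1-x)/((1-x) - x) = (1-x)/(1-2x).
Now extract the coefficient. Write (1-x)/(1-2x) = 1/(1-2x) - x/(1-2x).
The coefficient of x^n in 1/(1-2x) is 2^n, and in x/(1-2x) is 2^(n-1) (for n >= 1).
So the coefficient of x^98 is 2^98 - 2^97 = 316912650057057350374175801344 - 158456325028528675187087900672 = 158456325028528675187087900672.

158456325028528675187087900672


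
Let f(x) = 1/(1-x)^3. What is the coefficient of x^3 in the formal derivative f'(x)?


Differentiate: d/dx [ 1/(1-x)^r ] = r / (1-x)^(r+1).
Here r = 3, so f'(x) = 3 / (1-x)^4.
The expansion of 1/(1-x)^(r+1) has coefficient of x^n equal to C(n+r, r).
So the coefficient of x^3 in f'(x) is
3 * C(6, 3) = 3 * 20 = 60

60


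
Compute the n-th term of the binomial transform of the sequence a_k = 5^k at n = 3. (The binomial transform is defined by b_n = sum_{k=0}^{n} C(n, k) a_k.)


With a_k = 5^k, b_n = sum_{k=0}^{n} C(n, k) 5^k = (1 + 5)^n by the binomial theorem.
For n = 3: (1 + 5)^3 = 6^3 = 216.

216


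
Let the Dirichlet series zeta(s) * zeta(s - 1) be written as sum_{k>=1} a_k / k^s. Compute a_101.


Convolution gives a_k = sum_{d | k} d * 1 = sum_{d | k} d = sigma(k), the sum of positive divisors of k.
For k = 101, the divisors are 1, 101, so
sigma(101) = 1 + 101 = 102.

102


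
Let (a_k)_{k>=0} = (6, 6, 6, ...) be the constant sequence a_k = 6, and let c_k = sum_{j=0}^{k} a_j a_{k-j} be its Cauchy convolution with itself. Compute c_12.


Since a_j = 6 for all j >= 0, the convolution sum becomes
c_k = sum_{j=0}^{k} 6 * 6 = 36 * (k + 1).
Equivalently, the generating function of (a_k) is 6/(1 - x) and its square is 36/(1 - x)^2 = sum_{k>=0} 36(k + 1) x^k.
For k = 12: 36 * 13 = 468.

468


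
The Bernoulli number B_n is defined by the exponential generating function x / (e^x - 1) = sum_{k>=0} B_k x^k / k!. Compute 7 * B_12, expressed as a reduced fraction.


Bernoulli numbers can also be computed recursively via B_0 = 1 and sum_{j=0}^{m} C(m+1, j) B_j = 0 for m >= 1. Odd-index Bernoulli numbers vanish for k >= 3.
Computing B_12 = -691/2730, so 7 * B_12 = 7 * -691/2730 = -691/390.

-691/390


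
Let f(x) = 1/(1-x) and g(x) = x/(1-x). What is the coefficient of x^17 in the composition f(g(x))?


First simplify the composition: f(g(x)) = 1/(1 - x/(1-x)) = (1-x)/((1-x) - x) = (1-x)/(1-2x).
Now extract the coefficient. Write (1-x)/(1-2x) = 1/(1-2x) - x/(1-2x).
The coefficient of x^n in 1/(1-2x) is 2^n, and in x/(1-2x) is 2^(n-1) (for n >= 1).
So the coefficient of x^17 is 2^17 - 2^16 = 131072 - 65536 = 65536.

65536


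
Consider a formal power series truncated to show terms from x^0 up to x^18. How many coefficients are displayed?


From x^0 to x^18 inclusive, the count is 18 - 0 + 1 = 19.

19


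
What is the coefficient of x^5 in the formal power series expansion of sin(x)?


The Maclaurin series is sin(t) = sum_{k>=0} (-1)^k t^(2k+1) / (2k+1)!, so substituting t = x, only odd powers of x are nonzero, with coefficient of x^(2k+1) equal to (-1)^k / (2k+1)!.
Write 5 = 2*2 + 1, giving the coefficient (-1)^2 / 5! = 1/120 = 1/120.

1/120


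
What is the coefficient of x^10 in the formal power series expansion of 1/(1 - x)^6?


The expansion 1/(1 - x)^r = sum_{k>=0} C(k + r - 1, r - 1) x^k follows from the multiset / negative-binomial theorem (or from repeated differentiation of the geometric series).
For r = 6 and k = 10:
C(15, 5) = 1307674368000 / (120 * 3628800) = 3003.

3003


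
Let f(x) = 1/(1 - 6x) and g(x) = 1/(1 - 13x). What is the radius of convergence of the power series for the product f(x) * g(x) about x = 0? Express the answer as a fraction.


The radius of 1/(1 - 6x) is 1/6 (nearest singularity at x = 1/6), and the radius of 1/(1 - 13x) is 1/13.
The product f(x)*g(x) = 1/((1 - 6x)(1 - 13x)) has singularities at both 1/6 and 1/13, so its radius of convergence is the distance to the nearest one:
min(1/6, 1/13) = 1/13.

1/13


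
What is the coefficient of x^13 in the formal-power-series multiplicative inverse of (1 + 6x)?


The inverse is 1/(1 + 6x). Apply the geometric identity 1/(1 - y) = sum_{k>=0} y^k with y = -6x:
1/(1 + 6x) = sum_{k>=0} (-6)^k x^k.
So the coefficient of x^13 is (-6)^13 = -13060694016.

-13060694016


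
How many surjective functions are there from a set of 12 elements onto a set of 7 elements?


By inclusion-exclusion on which target elements are missed, the number of surjections from an n-set onto a k-set is
surj(n, k) = sum_{j=0}^{k} (-1)^j C(k, j) (k - j)^n.
Equivalently surj(n, k) = k! * S(n, k), where S(n, k) is the Stirling number of the second kind.
For n = 12, k = 7:
S(12, 7) = 627396, so
surj = 7! * 627396 = 5040 * 627396 = 3162075840.

3162075840


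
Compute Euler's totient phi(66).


phi(n) counts integers in [1, n] coprime to n. Using the multiplicative formula phi(n) = n * prod_{p | n} (1 - 1/p):
66 = 2 * 3 * 11, so
phi(66) = 66 * (1 - 1/2) * (1 - 1/3) * (1 - 1/11) = 20.

20


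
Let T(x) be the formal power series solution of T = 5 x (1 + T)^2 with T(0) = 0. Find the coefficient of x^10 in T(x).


Apply the Lagrange inversion formula: if T = 5 x * phi(T) with phi(t) = (1 + t)^2, then [x^n] T = 5^n * (1/n) [t^(n-1)] phi(t)^n = 5^n * (1/n) [t^(n-1)] (1 + t)^(2n) = 5^n * (1/n) C(2n, n-1).
Using the identity C(2n, n-1) = C(2n, n) * n / (n+1), the unscaled factor equals C(2n, n) / (n+1) = C_n, the n-th Catalan number.
For n = 10: C_10 = C(20, 10) / 11 = 184756/11 = 16796.
With the 5^10 = 9765625 factor, the coefficient is 9765625 * 16796 = 164023437500.

164023437500


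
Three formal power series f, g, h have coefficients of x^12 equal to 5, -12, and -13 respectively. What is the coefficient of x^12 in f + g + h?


Series addition is componentwise:
5 + -12 + -13
= -20

-20


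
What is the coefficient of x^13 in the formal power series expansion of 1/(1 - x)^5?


The negative binomial / multiset identity is
1/(1 - x)^r = sum_{k>=0} C(k + r - 1, r - 1) x^k.
Here r = 5 and k = 13, so the coefficient is
C(13 + 4, 4) = C(17, 4)
= 2380

2380


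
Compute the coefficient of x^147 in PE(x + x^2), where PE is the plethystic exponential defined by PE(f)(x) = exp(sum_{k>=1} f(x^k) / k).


With f(x) = x + x^2, the exponent is sum_{k>=1} (x^k + x^(2k)) / k = -ln(1 - x) - ln(1 - x^2). Exponentiating:
PE(x + x^2) = 1 / ((1 - x)(1 - x^2)).
This is the generating function for partitions of n into parts of size 1 or 2. The number of 2's can be any j in 0..73, and the rest are 1's, so
[x^147] = floor(147/2) + 1 = 74.

74


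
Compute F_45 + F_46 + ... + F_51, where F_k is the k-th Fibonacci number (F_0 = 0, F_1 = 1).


Use the identity sum_{k=0}^{N} F_k = F_{N+2} - 1 (which follows from F_{k+2} - F_{k+1} = F_k). Then
sum_{k=45}^{51} F_k = (F_{53} - 1) - (F_{46} - 1) = F_{53} - F_{46}.
Computing: F_{53} = 53316291173, F_{46} = 1836311903, so
Sum = 53316291173 - 1836311903 = 51479979270.

51479979270


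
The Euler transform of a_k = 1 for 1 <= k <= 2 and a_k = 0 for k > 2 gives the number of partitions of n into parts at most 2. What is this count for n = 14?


Partitions of 14 into parts at most 2:
Using generating function (1-x)^(-1)(1-x^2)^(-1),
the coefficient of x^14 = 8

8


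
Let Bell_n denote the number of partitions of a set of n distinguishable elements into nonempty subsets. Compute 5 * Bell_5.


Bell_5 can be computed from the Bell triangle or from Dobinski's identity Bell_n = (1/e) * sum_{k>=0} k^n / k!.
Computing Bell_5 = 52.
Then 5 * 52 = 260.

260


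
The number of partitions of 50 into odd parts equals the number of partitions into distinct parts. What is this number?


Computing partitions of 50 into odd parts (1, 3, 5, ...):
Using the generating function prod_{k>=0} 1/(1-x^(2k+1)),
the count is 3658

3658


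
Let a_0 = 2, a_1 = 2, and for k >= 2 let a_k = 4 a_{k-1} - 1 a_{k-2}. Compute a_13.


Iterating the recurrence forward:
a_0 = 2
a_1 = 2
a_2 = 4*2 - 1*2 = 6
a_3 = 4*6 - 1*2 = 22
a_4 = 4*22 - 1*6 = 82
a_5 = 4*82 - 1*22 = 306
a_6 = 4*306 - 1*82 = 1142
a_7 = 4*1142 - 1*306 = 4262
a_8 = 4*4262 - 1*1142 = 15906
a_9 = 4*15906 - 1*4262 = 59362
a_10 = 4*59362 - 1*15906 = 221542
a_11 = 4*221542 - 1*59362 = 826806
a_12 = 4*826806 - 1*221542 = 3085682
a_13 = 4*3085682 - 1*826806 = 11515922
So a_13 = 11515922.

11515922


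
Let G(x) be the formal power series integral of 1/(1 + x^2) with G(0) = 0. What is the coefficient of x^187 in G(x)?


1/(1 + x^2) = sum_{j>=0} (-1)^j x^(2j). Integrating termwise with G(0) = 0:
G(x) = sum_{j>=0} (-1)^j x^(2j+1) / (2j+1) = arctan(x).
Only odd powers are nonzero. For x^187 write 187 = 2*93 + 1, giving
(-1)^93 / 187 = -1/187 = -1/187.

-1/187


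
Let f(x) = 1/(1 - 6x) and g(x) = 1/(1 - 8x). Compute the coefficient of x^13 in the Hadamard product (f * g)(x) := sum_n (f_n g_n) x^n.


f has coefficients f_k = 6^k and g has coefficients g_k = 8^k, so the Hadamard product has coefficient (f*g)_k = 6^k * 8^k = 48^k.
For k = 13: 48^13 = 7180192468708211294208.

7180192468708211294208


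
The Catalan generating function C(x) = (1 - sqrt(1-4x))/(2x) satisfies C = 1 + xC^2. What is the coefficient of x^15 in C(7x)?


Substituting x -> 7x scales the n-th coefficient by 7^n, so [x^15] C(7x) = 7^15 * C_15.
C_15 = C(2*15, 15)/(16) = 155117520/16 = 9694845.
So 7^15 * 9694845 = 4747561509943 * 9694845 = 46026872966863343835.

46026872966863343835


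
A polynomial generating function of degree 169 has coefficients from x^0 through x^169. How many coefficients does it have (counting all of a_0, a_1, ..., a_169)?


A polynomial of degree 169 takes the form a_0 + a_1 x + ... + a_169 x^169.
The number of coefficients is 169 + 1 = 170.

170


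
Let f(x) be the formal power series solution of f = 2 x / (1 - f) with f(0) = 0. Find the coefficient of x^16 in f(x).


Apply Lagrange inversion: f = 2 x * phi(f) with phi(t) = 1/(1 - t), so
[x^n] f = 2^n * (1/n) [t^(n-1)] phi(t)^n = 2^n * (1/n) [t^(n-1)] (1 - t)^(-n) = 2^n * (1/n) C(2n - 2, n - 1) = 2^n * C_{n-1}.
For n = 16: C_15 = C(30, 15) / 16 = 155117520/16 = 9694845.
With the 2^16 = 65536 factor, the coefficient is 65536 * 9694845 = 635361361920.

635361361920


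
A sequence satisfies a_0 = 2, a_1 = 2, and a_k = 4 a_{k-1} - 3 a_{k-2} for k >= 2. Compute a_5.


The characteristic equation is t^2 - 4 t + 3 = 0, with roots r_1 = 3 and r_2 = 1 (so c_1 = r_1 + r_2, c_2 = -r_1 r_2 as required).
One can use the closed form a_n = A r_1^n + B r_2^n, but direct iteration is more reliable:
a_0 = 2, a_1 = 2, a_2 = 2, a_3 = 2, a_4 = 2, a_5 = 2.
So a_5 = 2.

2


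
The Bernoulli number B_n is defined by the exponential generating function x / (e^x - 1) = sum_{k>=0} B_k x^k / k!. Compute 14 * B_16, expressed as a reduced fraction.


Bernoulli numbers can also be computed recursively via B_0 = 1 and sum_{j=0}^{m} C(m+1, j) B_j = 0 for m >= 1. Odd-index Bernoulli numbers vanish for k >= 3.
Computing B_16 = -3617/510, so 14 * B_16 = 14 * -3617/510 = -25319/255.

-25319/255


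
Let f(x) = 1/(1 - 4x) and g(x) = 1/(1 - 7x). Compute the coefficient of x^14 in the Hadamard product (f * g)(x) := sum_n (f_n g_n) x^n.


f has coefficients f_k = 4^k and g has coefficients g_k = 7^k, so the Hadamard product has coefficient (f*g)_k = 4^k * 7^k = 28^k.
For k = 14: 28^14 = 182059119829942534144.

182059119829942534144


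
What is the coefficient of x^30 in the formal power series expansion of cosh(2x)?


The Maclaurin series is cosh(t) = sum_{m>=0} t^(2m) / (2m)!, so substituting t = 2x, only even powers of x are nonzero, with coefficient of x^(2m) equal to 2^(2m) / (2m)!.
For x^30 the coefficient is 2^30/30! = 1073741824/265252859812191058636308480000000 = 16/3952575621190533915703125.

16/3952575621190533915703125


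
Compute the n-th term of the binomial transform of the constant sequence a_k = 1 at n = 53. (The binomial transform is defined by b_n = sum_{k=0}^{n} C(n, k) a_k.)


With a_k = 1 for all k, b_n = sum_{k=0}^{n} C(n, k) = 2^n by the binomial theorem.
For n = 53: 2^53 = 9007199254740992.

9007199254740992


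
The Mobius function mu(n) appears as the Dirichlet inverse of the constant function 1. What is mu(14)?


14 = 2 * 7 (all distinct primes).
mu(14) = (-1)^2 = 1

1


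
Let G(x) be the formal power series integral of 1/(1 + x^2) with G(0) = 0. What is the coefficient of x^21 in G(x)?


1/(1 + x^2) = sum_{j>=0} (-1)^j x^(2j). Integrating termwise with G(0) = 0:
G(x) = sum_{j>=0} (-1)^j x^(2j+1) / (2j+1) = arctan(x).
Only odd powers are nonzero. For x^21 write 21 = 2*10 + 1, giving
(-1)^10 / 21 = 1/21 = 1/21.

1/21


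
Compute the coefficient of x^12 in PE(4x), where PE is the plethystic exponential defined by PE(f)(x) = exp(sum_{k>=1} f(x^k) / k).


With f(x) = 4x, the exponent is sum_{k>=1} 4 x^k / k = 4 * (-ln(1 - x)). Exponentiating:
PE(4x) = exp(-4 ln(1 - x)) = 1/(1 - x)^4.
By the negative binomial expansion, [x^n] 1/(1 - x)^4 = C(n + 3, 3).
For n = 12: C(15, 3) = 455.

455


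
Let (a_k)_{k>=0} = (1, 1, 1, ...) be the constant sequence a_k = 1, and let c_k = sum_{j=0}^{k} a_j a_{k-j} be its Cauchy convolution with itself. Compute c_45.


Since a_j = 1 for all j >= 0, the convolution sum becomes
c_k = sum_{j=0}^{k} 1 * 1 = 1 * (k + 1).
Equivalently, the generating function of (a_k) is 1/(1 - x) and its square is 1/(1 - x)^2 = sum_{k>=0} 1(k + 1) x^k.
For k = 45: 1 * 46 = 46.

46


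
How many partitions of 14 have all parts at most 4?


Using the generating function (1-x)^(-1)(1-x^2)^(-1)...(1-x^4)^(-1),
the coefficient of x^14 counts these restricted partitions.
Result = 47

47


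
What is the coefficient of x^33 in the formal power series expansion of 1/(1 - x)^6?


The negative binomial / multiset identity is
1/(1 - x)^r = sum_{k>=0} C(k + r - 1, r - 1) x^k.
Here r = 6 and k = 33, so the coefficient is
C(33 + 5, 5) = C(38, 5)
= 501942

501942


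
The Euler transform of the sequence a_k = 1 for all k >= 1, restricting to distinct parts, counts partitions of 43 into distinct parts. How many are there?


Partitions of 43 into distinct parts can be computed via generating function.
Product (1+x)(1+x^2)(1+x^3)...
The coefficient of x^43 = 1610

1610
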